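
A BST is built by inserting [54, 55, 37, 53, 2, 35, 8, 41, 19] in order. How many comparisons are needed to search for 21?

Search path for 21: 54 -> 37 -> 2 -> 35 -> 8 -> 19
Found: False
Comparisons: 6


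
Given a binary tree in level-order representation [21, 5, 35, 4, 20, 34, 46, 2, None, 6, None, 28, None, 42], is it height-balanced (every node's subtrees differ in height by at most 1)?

Tree (level-order array): [21, 5, 35, 4, 20, 34, 46, 2, None, 6, None, 28, None, 42]
Definition: a tree is height-balanced if, at every node, |h(left) - h(right)| <= 1 (empty subtree has height -1).
Bottom-up per-node check:
  node 2: h_left=-1, h_right=-1, diff=0 [OK], height=0
  node 4: h_left=0, h_right=-1, diff=1 [OK], height=1
  node 6: h_left=-1, h_right=-1, diff=0 [OK], height=0
  node 20: h_left=0, h_right=-1, diff=1 [OK], height=1
  node 5: h_left=1, h_right=1, diff=0 [OK], height=2
  node 28: h_left=-1, h_right=-1, diff=0 [OK], height=0
  node 34: h_left=0, h_right=-1, diff=1 [OK], height=1
  node 42: h_left=-1, h_right=-1, diff=0 [OK], height=0
  node 46: h_left=0, h_right=-1, diff=1 [OK], height=1
  node 35: h_left=1, h_right=1, diff=0 [OK], height=2
  node 21: h_left=2, h_right=2, diff=0 [OK], height=3
All nodes satisfy the balance condition.
Result: Balanced


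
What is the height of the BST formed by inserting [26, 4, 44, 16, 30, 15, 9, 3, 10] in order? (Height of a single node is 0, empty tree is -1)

Insertion order: [26, 4, 44, 16, 30, 15, 9, 3, 10]
Tree (level-order array): [26, 4, 44, 3, 16, 30, None, None, None, 15, None, None, None, 9, None, None, 10]
Compute height bottom-up (empty subtree = -1):
  height(3) = 1 + max(-1, -1) = 0
  height(10) = 1 + max(-1, -1) = 0
  height(9) = 1 + max(-1, 0) = 1
  height(15) = 1 + max(1, -1) = 2
  height(16) = 1 + max(2, -1) = 3
  height(4) = 1 + max(0, 3) = 4
  height(30) = 1 + max(-1, -1) = 0
  height(44) = 1 + max(0, -1) = 1
  height(26) = 1 + max(4, 1) = 5
Height = 5


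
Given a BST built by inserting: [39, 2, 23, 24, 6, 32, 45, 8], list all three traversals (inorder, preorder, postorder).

Tree insertion order: [39, 2, 23, 24, 6, 32, 45, 8]
Tree (level-order array): [39, 2, 45, None, 23, None, None, 6, 24, None, 8, None, 32]
Inorder (L, root, R): [2, 6, 8, 23, 24, 32, 39, 45]
Preorder (root, L, R): [39, 2, 23, 6, 8, 24, 32, 45]
Postorder (L, R, root): [8, 6, 32, 24, 23, 2, 45, 39]


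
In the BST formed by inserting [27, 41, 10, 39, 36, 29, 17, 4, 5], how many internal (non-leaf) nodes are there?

Tree built from: [27, 41, 10, 39, 36, 29, 17, 4, 5]
Tree (level-order array): [27, 10, 41, 4, 17, 39, None, None, 5, None, None, 36, None, None, None, 29]
Rule: An internal node has at least one child.
Per-node child counts:
  node 27: 2 child(ren)
  node 10: 2 child(ren)
  node 4: 1 child(ren)
  node 5: 0 child(ren)
  node 17: 0 child(ren)
  node 41: 1 child(ren)
  node 39: 1 child(ren)
  node 36: 1 child(ren)
  node 29: 0 child(ren)
Matching nodes: [27, 10, 4, 41, 39, 36]
Count of internal (non-leaf) nodes: 6


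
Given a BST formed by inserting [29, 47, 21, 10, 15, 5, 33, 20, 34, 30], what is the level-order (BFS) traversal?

Tree insertion order: [29, 47, 21, 10, 15, 5, 33, 20, 34, 30]
Tree (level-order array): [29, 21, 47, 10, None, 33, None, 5, 15, 30, 34, None, None, None, 20]
BFS from the root, enqueuing left then right child of each popped node:
  queue [29] -> pop 29, enqueue [21, 47], visited so far: [29]
  queue [21, 47] -> pop 21, enqueue [10], visited so far: [29, 21]
  queue [47, 10] -> pop 47, enqueue [33], visited so far: [29, 21, 47]
  queue [10, 33] -> pop 10, enqueue [5, 15], visited so far: [29, 21, 47, 10]
  queue [33, 5, 15] -> pop 33, enqueue [30, 34], visited so far: [29, 21, 47, 10, 33]
  queue [5, 15, 30, 34] -> pop 5, enqueue [none], visited so far: [29, 21, 47, 10, 33, 5]
  queue [15, 30, 34] -> pop 15, enqueue [20], visited so far: [29, 21, 47, 10, 33, 5, 15]
  queue [30, 34, 20] -> pop 30, enqueue [none], visited so far: [29, 21, 47, 10, 33, 5, 15, 30]
  queue [34, 20] -> pop 34, enqueue [none], visited so far: [29, 21, 47, 10, 33, 5, 15, 30, 34]
  queue [20] -> pop 20, enqueue [none], visited so far: [29, 21, 47, 10, 33, 5, 15, 30, 34, 20]
Result: [29, 21, 47, 10, 33, 5, 15, 30, 34, 20]


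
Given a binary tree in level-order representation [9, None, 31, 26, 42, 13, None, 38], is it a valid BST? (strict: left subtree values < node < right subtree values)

Level-order array: [9, None, 31, 26, 42, 13, None, 38]
Validate using subtree bounds (lo, hi): at each node, require lo < value < hi,
then recurse left with hi=value and right with lo=value.
Preorder trace (stopping at first violation):
  at node 9 with bounds (-inf, +inf): OK
  at node 31 with bounds (9, +inf): OK
  at node 26 with bounds (9, 31): OK
  at node 13 with bounds (9, 26): OK
  at node 42 with bounds (31, +inf): OK
  at node 38 with bounds (31, 42): OK
No violation found at any node.
Result: Valid BST


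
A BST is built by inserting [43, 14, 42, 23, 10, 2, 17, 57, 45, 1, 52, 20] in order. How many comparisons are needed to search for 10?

Search path for 10: 43 -> 14 -> 10
Found: True
Comparisons: 3


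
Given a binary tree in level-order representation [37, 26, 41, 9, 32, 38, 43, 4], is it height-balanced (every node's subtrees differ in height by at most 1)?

Tree (level-order array): [37, 26, 41, 9, 32, 38, 43, 4]
Definition: a tree is height-balanced if, at every node, |h(left) - h(right)| <= 1 (empty subtree has height -1).
Bottom-up per-node check:
  node 4: h_left=-1, h_right=-1, diff=0 [OK], height=0
  node 9: h_left=0, h_right=-1, diff=1 [OK], height=1
  node 32: h_left=-1, h_right=-1, diff=0 [OK], height=0
  node 26: h_left=1, h_right=0, diff=1 [OK], height=2
  node 38: h_left=-1, h_right=-1, diff=0 [OK], height=0
  node 43: h_left=-1, h_right=-1, diff=0 [OK], height=0
  node 41: h_left=0, h_right=0, diff=0 [OK], height=1
  node 37: h_left=2, h_right=1, diff=1 [OK], height=3
All nodes satisfy the balance condition.
Result: Balanced


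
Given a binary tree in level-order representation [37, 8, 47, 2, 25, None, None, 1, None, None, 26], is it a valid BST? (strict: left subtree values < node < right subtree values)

Level-order array: [37, 8, 47, 2, 25, None, None, 1, None, None, 26]
Validate using subtree bounds (lo, hi): at each node, require lo < value < hi,
then recurse left with hi=value and right with lo=value.
Preorder trace (stopping at first violation):
  at node 37 with bounds (-inf, +inf): OK
  at node 8 with bounds (-inf, 37): OK
  at node 2 with bounds (-inf, 8): OK
  at node 1 with bounds (-inf, 2): OK
  at node 25 with bounds (8, 37): OK
  at node 26 with bounds (25, 37): OK
  at node 47 with bounds (37, +inf): OK
No violation found at any node.
Result: Valid BST


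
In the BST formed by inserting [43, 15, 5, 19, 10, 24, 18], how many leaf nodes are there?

Tree built from: [43, 15, 5, 19, 10, 24, 18]
Tree (level-order array): [43, 15, None, 5, 19, None, 10, 18, 24]
Rule: A leaf has 0 children.
Per-node child counts:
  node 43: 1 child(ren)
  node 15: 2 child(ren)
  node 5: 1 child(ren)
  node 10: 0 child(ren)
  node 19: 2 child(ren)
  node 18: 0 child(ren)
  node 24: 0 child(ren)
Matching nodes: [10, 18, 24]
Count of leaf nodes: 3


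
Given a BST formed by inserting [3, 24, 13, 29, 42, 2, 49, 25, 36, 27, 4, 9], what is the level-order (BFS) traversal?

Tree insertion order: [3, 24, 13, 29, 42, 2, 49, 25, 36, 27, 4, 9]
Tree (level-order array): [3, 2, 24, None, None, 13, 29, 4, None, 25, 42, None, 9, None, 27, 36, 49]
BFS from the root, enqueuing left then right child of each popped node:
  queue [3] -> pop 3, enqueue [2, 24], visited so far: [3]
  queue [2, 24] -> pop 2, enqueue [none], visited so far: [3, 2]
  queue [24] -> pop 24, enqueue [13, 29], visited so far: [3, 2, 24]
  queue [13, 29] -> pop 13, enqueue [4], visited so far: [3, 2, 24, 13]
  queue [29, 4] -> pop 29, enqueue [25, 42], visited so far: [3, 2, 24, 13, 29]
  queue [4, 25, 42] -> pop 4, enqueue [9], visited so far: [3, 2, 24, 13, 29, 4]
  queue [25, 42, 9] -> pop 25, enqueue [27], visited so far: [3, 2, 24, 13, 29, 4, 25]
  queue [42, 9, 27] -> pop 42, enqueue [36, 49], visited so far: [3, 2, 24, 13, 29, 4, 25, 42]
  queue [9, 27, 36, 49] -> pop 9, enqueue [none], visited so far: [3, 2, 24, 13, 29, 4, 25, 42, 9]
  queue [27, 36, 49] -> pop 27, enqueue [none], visited so far: [3, 2, 24, 13, 29, 4, 25, 42, 9, 27]
  queue [36, 49] -> pop 36, enqueue [none], visited so far: [3, 2, 24, 13, 29, 4, 25, 42, 9, 27, 36]
  queue [49] -> pop 49, enqueue [none], visited so far: [3, 2, 24, 13, 29, 4, 25, 42, 9, 27, 36, 49]
Result: [3, 2, 24, 13, 29, 4, 25, 42, 9, 27, 36, 49]


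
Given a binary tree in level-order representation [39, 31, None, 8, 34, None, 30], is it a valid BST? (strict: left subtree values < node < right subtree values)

Level-order array: [39, 31, None, 8, 34, None, 30]
Validate using subtree bounds (lo, hi): at each node, require lo < value < hi,
then recurse left with hi=value and right with lo=value.
Preorder trace (stopping at first violation):
  at node 39 with bounds (-inf, +inf): OK
  at node 31 with bounds (-inf, 39): OK
  at node 8 with bounds (-inf, 31): OK
  at node 30 with bounds (8, 31): OK
  at node 34 with bounds (31, 39): OK
No violation found at any node.
Result: Valid BST


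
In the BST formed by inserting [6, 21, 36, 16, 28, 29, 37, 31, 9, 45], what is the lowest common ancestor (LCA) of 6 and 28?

Tree insertion order: [6, 21, 36, 16, 28, 29, 37, 31, 9, 45]
Tree (level-order array): [6, None, 21, 16, 36, 9, None, 28, 37, None, None, None, 29, None, 45, None, 31]
In a BST, the LCA of p=6, q=28 is the first node v on the
root-to-leaf path with p <= v <= q (go left if both < v, right if both > v).
Walk from root:
  at 6: 6 <= 6 <= 28, this is the LCA
LCA = 6


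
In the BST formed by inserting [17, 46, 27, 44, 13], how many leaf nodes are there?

Tree built from: [17, 46, 27, 44, 13]
Tree (level-order array): [17, 13, 46, None, None, 27, None, None, 44]
Rule: A leaf has 0 children.
Per-node child counts:
  node 17: 2 child(ren)
  node 13: 0 child(ren)
  node 46: 1 child(ren)
  node 27: 1 child(ren)
  node 44: 0 child(ren)
Matching nodes: [13, 44]
Count of leaf nodes: 2


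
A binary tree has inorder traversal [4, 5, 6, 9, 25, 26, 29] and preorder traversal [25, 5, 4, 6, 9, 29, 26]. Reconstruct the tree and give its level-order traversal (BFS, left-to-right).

Inorder:  [4, 5, 6, 9, 25, 26, 29]
Preorder: [25, 5, 4, 6, 9, 29, 26]
Algorithm: preorder visits root first, so consume preorder in order;
for each root, split the current inorder slice at that value into
left-subtree inorder and right-subtree inorder, then recurse.
Recursive splits:
  root=25; inorder splits into left=[4, 5, 6, 9], right=[26, 29]
  root=5; inorder splits into left=[4], right=[6, 9]
  root=4; inorder splits into left=[], right=[]
  root=6; inorder splits into left=[], right=[9]
  root=9; inorder splits into left=[], right=[]
  root=29; inorder splits into left=[26], right=[]
  root=26; inorder splits into left=[], right=[]
Reconstructed level-order: [25, 5, 29, 4, 6, 26, 9]


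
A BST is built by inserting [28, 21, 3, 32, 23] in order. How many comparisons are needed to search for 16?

Search path for 16: 28 -> 21 -> 3
Found: False
Comparisons: 3


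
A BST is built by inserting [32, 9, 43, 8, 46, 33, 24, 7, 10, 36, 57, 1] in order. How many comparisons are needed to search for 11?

Search path for 11: 32 -> 9 -> 24 -> 10
Found: False
Comparisons: 4


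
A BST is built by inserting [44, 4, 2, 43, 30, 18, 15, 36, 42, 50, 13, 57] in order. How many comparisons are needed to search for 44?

Search path for 44: 44
Found: True
Comparisons: 1


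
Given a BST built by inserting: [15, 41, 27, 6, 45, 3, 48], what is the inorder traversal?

Tree insertion order: [15, 41, 27, 6, 45, 3, 48]
Tree (level-order array): [15, 6, 41, 3, None, 27, 45, None, None, None, None, None, 48]
Inorder traversal: [3, 6, 15, 27, 41, 45, 48]


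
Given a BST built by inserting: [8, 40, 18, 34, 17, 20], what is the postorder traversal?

Tree insertion order: [8, 40, 18, 34, 17, 20]
Tree (level-order array): [8, None, 40, 18, None, 17, 34, None, None, 20]
Postorder traversal: [17, 20, 34, 18, 40, 8]


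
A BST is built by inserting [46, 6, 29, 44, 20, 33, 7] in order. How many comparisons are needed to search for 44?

Search path for 44: 46 -> 6 -> 29 -> 44
Found: True
Comparisons: 4


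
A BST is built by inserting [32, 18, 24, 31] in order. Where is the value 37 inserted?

Starting tree (level order): [32, 18, None, None, 24, None, 31]
Insertion path: 32
Result: insert 37 as right child of 32
Final tree (level order): [32, 18, 37, None, 24, None, None, None, 31]


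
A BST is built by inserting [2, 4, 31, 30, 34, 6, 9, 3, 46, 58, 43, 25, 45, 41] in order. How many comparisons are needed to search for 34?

Search path for 34: 2 -> 4 -> 31 -> 34
Found: True
Comparisons: 4


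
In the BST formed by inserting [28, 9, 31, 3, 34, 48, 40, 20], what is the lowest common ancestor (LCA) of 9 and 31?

Tree insertion order: [28, 9, 31, 3, 34, 48, 40, 20]
Tree (level-order array): [28, 9, 31, 3, 20, None, 34, None, None, None, None, None, 48, 40]
In a BST, the LCA of p=9, q=31 is the first node v on the
root-to-leaf path with p <= v <= q (go left if both < v, right if both > v).
Walk from root:
  at 28: 9 <= 28 <= 31, this is the LCA
LCA = 28


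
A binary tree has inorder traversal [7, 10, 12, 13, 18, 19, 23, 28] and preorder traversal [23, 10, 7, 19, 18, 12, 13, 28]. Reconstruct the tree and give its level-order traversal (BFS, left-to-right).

Inorder:  [7, 10, 12, 13, 18, 19, 23, 28]
Preorder: [23, 10, 7, 19, 18, 12, 13, 28]
Algorithm: preorder visits root first, so consume preorder in order;
for each root, split the current inorder slice at that value into
left-subtree inorder and right-subtree inorder, then recurse.
Recursive splits:
  root=23; inorder splits into left=[7, 10, 12, 13, 18, 19], right=[28]
  root=10; inorder splits into left=[7], right=[12, 13, 18, 19]
  root=7; inorder splits into left=[], right=[]
  root=19; inorder splits into left=[12, 13, 18], right=[]
  root=18; inorder splits into left=[12, 13], right=[]
  root=12; inorder splits into left=[], right=[13]
  root=13; inorder splits into left=[], right=[]
  root=28; inorder splits into left=[], right=[]
Reconstructed level-order: [23, 10, 28, 7, 19, 18, 12, 13]


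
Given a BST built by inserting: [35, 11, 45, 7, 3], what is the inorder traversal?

Tree insertion order: [35, 11, 45, 7, 3]
Tree (level-order array): [35, 11, 45, 7, None, None, None, 3]
Inorder traversal: [3, 7, 11, 35, 45]


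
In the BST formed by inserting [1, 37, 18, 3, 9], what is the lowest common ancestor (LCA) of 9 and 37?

Tree insertion order: [1, 37, 18, 3, 9]
Tree (level-order array): [1, None, 37, 18, None, 3, None, None, 9]
In a BST, the LCA of p=9, q=37 is the first node v on the
root-to-leaf path with p <= v <= q (go left if both < v, right if both > v).
Walk from root:
  at 1: both 9 and 37 > 1, go right
  at 37: 9 <= 37 <= 37, this is the LCA
LCA = 37


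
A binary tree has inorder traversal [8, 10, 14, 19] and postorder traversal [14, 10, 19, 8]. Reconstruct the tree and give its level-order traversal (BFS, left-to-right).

Inorder:   [8, 10, 14, 19]
Postorder: [14, 10, 19, 8]
Algorithm: postorder visits root last, so walk postorder right-to-left;
each value is the root of the current inorder slice — split it at that
value, recurse on the right subtree first, then the left.
Recursive splits:
  root=8; inorder splits into left=[], right=[10, 14, 19]
  root=19; inorder splits into left=[10, 14], right=[]
  root=10; inorder splits into left=[], right=[14]
  root=14; inorder splits into left=[], right=[]
Reconstructed level-order: [8, 19, 10, 14]


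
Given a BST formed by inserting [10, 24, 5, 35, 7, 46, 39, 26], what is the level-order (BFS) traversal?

Tree insertion order: [10, 24, 5, 35, 7, 46, 39, 26]
Tree (level-order array): [10, 5, 24, None, 7, None, 35, None, None, 26, 46, None, None, 39]
BFS from the root, enqueuing left then right child of each popped node:
  queue [10] -> pop 10, enqueue [5, 24], visited so far: [10]
  queue [5, 24] -> pop 5, enqueue [7], visited so far: [10, 5]
  queue [24, 7] -> pop 24, enqueue [35], visited so far: [10, 5, 24]
  queue [7, 35] -> pop 7, enqueue [none], visited so far: [10, 5, 24, 7]
  queue [35] -> pop 35, enqueue [26, 46], visited so far: [10, 5, 24, 7, 35]
  queue [26, 46] -> pop 26, enqueue [none], visited so far: [10, 5, 24, 7, 35, 26]
  queue [46] -> pop 46, enqueue [39], visited so far: [10, 5, 24, 7, 35, 26, 46]
  queue [39] -> pop 39, enqueue [none], visited so far: [10, 5, 24, 7, 35, 26, 46, 39]
Result: [10, 5, 24, 7, 35, 26, 46, 39]


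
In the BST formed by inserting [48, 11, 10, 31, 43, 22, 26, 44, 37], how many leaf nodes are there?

Tree built from: [48, 11, 10, 31, 43, 22, 26, 44, 37]
Tree (level-order array): [48, 11, None, 10, 31, None, None, 22, 43, None, 26, 37, 44]
Rule: A leaf has 0 children.
Per-node child counts:
  node 48: 1 child(ren)
  node 11: 2 child(ren)
  node 10: 0 child(ren)
  node 31: 2 child(ren)
  node 22: 1 child(ren)
  node 26: 0 child(ren)
  node 43: 2 child(ren)
  node 37: 0 child(ren)
  node 44: 0 child(ren)
Matching nodes: [10, 26, 37, 44]
Count of leaf nodes: 4


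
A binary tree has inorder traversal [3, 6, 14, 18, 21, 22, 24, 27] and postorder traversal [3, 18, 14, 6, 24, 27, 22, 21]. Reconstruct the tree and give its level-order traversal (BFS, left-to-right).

Inorder:   [3, 6, 14, 18, 21, 22, 24, 27]
Postorder: [3, 18, 14, 6, 24, 27, 22, 21]
Algorithm: postorder visits root last, so walk postorder right-to-left;
each value is the root of the current inorder slice — split it at that
value, recurse on the right subtree first, then the left.
Recursive splits:
  root=21; inorder splits into left=[3, 6, 14, 18], right=[22, 24, 27]
  root=22; inorder splits into left=[], right=[24, 27]
  root=27; inorder splits into left=[24], right=[]
  root=24; inorder splits into left=[], right=[]
  root=6; inorder splits into left=[3], right=[14, 18]
  root=14; inorder splits into left=[], right=[18]
  root=18; inorder splits into left=[], right=[]
  root=3; inorder splits into left=[], right=[]
Reconstructed level-order: [21, 6, 22, 3, 14, 27, 18, 24]


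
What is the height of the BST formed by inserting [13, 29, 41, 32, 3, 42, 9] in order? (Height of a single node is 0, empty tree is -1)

Insertion order: [13, 29, 41, 32, 3, 42, 9]
Tree (level-order array): [13, 3, 29, None, 9, None, 41, None, None, 32, 42]
Compute height bottom-up (empty subtree = -1):
  height(9) = 1 + max(-1, -1) = 0
  height(3) = 1 + max(-1, 0) = 1
  height(32) = 1 + max(-1, -1) = 0
  height(42) = 1 + max(-1, -1) = 0
  height(41) = 1 + max(0, 0) = 1
  height(29) = 1 + max(-1, 1) = 2
  height(13) = 1 + max(1, 2) = 3
Height = 3


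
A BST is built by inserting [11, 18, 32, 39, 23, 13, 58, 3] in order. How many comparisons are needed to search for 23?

Search path for 23: 11 -> 18 -> 32 -> 23
Found: True
Comparisons: 4


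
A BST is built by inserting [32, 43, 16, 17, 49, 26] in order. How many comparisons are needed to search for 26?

Search path for 26: 32 -> 16 -> 17 -> 26
Found: True
Comparisons: 4


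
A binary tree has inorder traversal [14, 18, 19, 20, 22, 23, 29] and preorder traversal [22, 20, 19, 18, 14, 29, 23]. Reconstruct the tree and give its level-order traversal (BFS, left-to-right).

Inorder:  [14, 18, 19, 20, 22, 23, 29]
Preorder: [22, 20, 19, 18, 14, 29, 23]
Algorithm: preorder visits root first, so consume preorder in order;
for each root, split the current inorder slice at that value into
left-subtree inorder and right-subtree inorder, then recurse.
Recursive splits:
  root=22; inorder splits into left=[14, 18, 19, 20], right=[23, 29]
  root=20; inorder splits into left=[14, 18, 19], right=[]
  root=19; inorder splits into left=[14, 18], right=[]
  root=18; inorder splits into left=[14], right=[]
  root=14; inorder splits into left=[], right=[]
  root=29; inorder splits into left=[23], right=[]
  root=23; inorder splits into left=[], right=[]
Reconstructed level-order: [22, 20, 29, 19, 23, 18, 14]


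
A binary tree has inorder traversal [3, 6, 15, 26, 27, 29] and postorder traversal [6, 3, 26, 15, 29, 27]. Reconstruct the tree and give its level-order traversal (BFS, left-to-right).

Inorder:   [3, 6, 15, 26, 27, 29]
Postorder: [6, 3, 26, 15, 29, 27]
Algorithm: postorder visits root last, so walk postorder right-to-left;
each value is the root of the current inorder slice — split it at that
value, recurse on the right subtree first, then the left.
Recursive splits:
  root=27; inorder splits into left=[3, 6, 15, 26], right=[29]
  root=29; inorder splits into left=[], right=[]
  root=15; inorder splits into left=[3, 6], right=[26]
  root=26; inorder splits into left=[], right=[]
  root=3; inorder splits into left=[], right=[6]
  root=6; inorder splits into left=[], right=[]
Reconstructed level-order: [27, 15, 29, 3, 26, 6]


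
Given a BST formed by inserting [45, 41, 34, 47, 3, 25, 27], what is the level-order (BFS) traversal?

Tree insertion order: [45, 41, 34, 47, 3, 25, 27]
Tree (level-order array): [45, 41, 47, 34, None, None, None, 3, None, None, 25, None, 27]
BFS from the root, enqueuing left then right child of each popped node:
  queue [45] -> pop 45, enqueue [41, 47], visited so far: [45]
  queue [41, 47] -> pop 41, enqueue [34], visited so far: [45, 41]
  queue [47, 34] -> pop 47, enqueue [none], visited so far: [45, 41, 47]
  queue [34] -> pop 34, enqueue [3], visited so far: [45, 41, 47, 34]
  queue [3] -> pop 3, enqueue [25], visited so far: [45, 41, 47, 34, 3]
  queue [25] -> pop 25, enqueue [27], visited so far: [45, 41, 47, 34, 3, 25]
  queue [27] -> pop 27, enqueue [none], visited so far: [45, 41, 47, 34, 3, 25, 27]
Result: [45, 41, 47, 34, 3, 25, 27]


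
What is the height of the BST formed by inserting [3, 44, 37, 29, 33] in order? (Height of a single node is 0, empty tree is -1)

Insertion order: [3, 44, 37, 29, 33]
Tree (level-order array): [3, None, 44, 37, None, 29, None, None, 33]
Compute height bottom-up (empty subtree = -1):
  height(33) = 1 + max(-1, -1) = 0
  height(29) = 1 + max(-1, 0) = 1
  height(37) = 1 + max(1, -1) = 2
  height(44) = 1 + max(2, -1) = 3
  height(3) = 1 + max(-1, 3) = 4
Height = 4


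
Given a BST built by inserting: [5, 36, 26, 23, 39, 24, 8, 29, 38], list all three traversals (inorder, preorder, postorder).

Tree insertion order: [5, 36, 26, 23, 39, 24, 8, 29, 38]
Tree (level-order array): [5, None, 36, 26, 39, 23, 29, 38, None, 8, 24]
Inorder (L, root, R): [5, 8, 23, 24, 26, 29, 36, 38, 39]
Preorder (root, L, R): [5, 36, 26, 23, 8, 24, 29, 39, 38]
Postorder (L, R, root): [8, 24, 23, 29, 26, 38, 39, 36, 5]


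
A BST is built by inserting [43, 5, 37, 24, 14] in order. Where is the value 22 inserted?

Starting tree (level order): [43, 5, None, None, 37, 24, None, 14]
Insertion path: 43 -> 5 -> 37 -> 24 -> 14
Result: insert 22 as right child of 14
Final tree (level order): [43, 5, None, None, 37, 24, None, 14, None, None, 22]


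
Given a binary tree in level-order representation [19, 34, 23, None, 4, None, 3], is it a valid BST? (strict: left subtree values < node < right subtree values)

Level-order array: [19, 34, 23, None, 4, None, 3]
Validate using subtree bounds (lo, hi): at each node, require lo < value < hi,
then recurse left with hi=value and right with lo=value.
Preorder trace (stopping at first violation):
  at node 19 with bounds (-inf, +inf): OK
  at node 34 with bounds (-inf, 19): VIOLATION
Node 34 violates its bound: not (-inf < 34 < 19).
Result: Not a valid BST


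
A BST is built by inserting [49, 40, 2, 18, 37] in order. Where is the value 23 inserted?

Starting tree (level order): [49, 40, None, 2, None, None, 18, None, 37]
Insertion path: 49 -> 40 -> 2 -> 18 -> 37
Result: insert 23 as left child of 37
Final tree (level order): [49, 40, None, 2, None, None, 18, None, 37, 23]


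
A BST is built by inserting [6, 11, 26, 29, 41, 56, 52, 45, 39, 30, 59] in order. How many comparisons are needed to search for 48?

Search path for 48: 6 -> 11 -> 26 -> 29 -> 41 -> 56 -> 52 -> 45
Found: False
Comparisons: 8


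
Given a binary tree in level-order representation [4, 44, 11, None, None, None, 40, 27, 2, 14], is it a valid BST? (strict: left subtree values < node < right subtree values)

Level-order array: [4, 44, 11, None, None, None, 40, 27, 2, 14]
Validate using subtree bounds (lo, hi): at each node, require lo < value < hi,
then recurse left with hi=value and right with lo=value.
Preorder trace (stopping at first violation):
  at node 4 with bounds (-inf, +inf): OK
  at node 44 with bounds (-inf, 4): VIOLATION
Node 44 violates its bound: not (-inf < 44 < 4).
Result: Not a valid BST


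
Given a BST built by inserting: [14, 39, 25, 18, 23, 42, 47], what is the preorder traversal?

Tree insertion order: [14, 39, 25, 18, 23, 42, 47]
Tree (level-order array): [14, None, 39, 25, 42, 18, None, None, 47, None, 23]
Preorder traversal: [14, 39, 25, 18, 23, 42, 47]


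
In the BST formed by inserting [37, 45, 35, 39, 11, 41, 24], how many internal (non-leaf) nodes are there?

Tree built from: [37, 45, 35, 39, 11, 41, 24]
Tree (level-order array): [37, 35, 45, 11, None, 39, None, None, 24, None, 41]
Rule: An internal node has at least one child.
Per-node child counts:
  node 37: 2 child(ren)
  node 35: 1 child(ren)
  node 11: 1 child(ren)
  node 24: 0 child(ren)
  node 45: 1 child(ren)
  node 39: 1 child(ren)
  node 41: 0 child(ren)
Matching nodes: [37, 35, 11, 45, 39]
Count of internal (non-leaf) nodes: 5


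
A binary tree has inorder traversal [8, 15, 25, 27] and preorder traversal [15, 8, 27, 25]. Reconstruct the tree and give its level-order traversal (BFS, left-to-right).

Inorder:  [8, 15, 25, 27]
Preorder: [15, 8, 27, 25]
Algorithm: preorder visits root first, so consume preorder in order;
for each root, split the current inorder slice at that value into
left-subtree inorder and right-subtree inorder, then recurse.
Recursive splits:
  root=15; inorder splits into left=[8], right=[25, 27]
  root=8; inorder splits into left=[], right=[]
  root=27; inorder splits into left=[25], right=[]
  root=25; inorder splits into left=[], right=[]
Reconstructed level-order: [15, 8, 27, 25]


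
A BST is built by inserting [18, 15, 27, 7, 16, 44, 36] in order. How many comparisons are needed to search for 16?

Search path for 16: 18 -> 15 -> 16
Found: True
Comparisons: 3


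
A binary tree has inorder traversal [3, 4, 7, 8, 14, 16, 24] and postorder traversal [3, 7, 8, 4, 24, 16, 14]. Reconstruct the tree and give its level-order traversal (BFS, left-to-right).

Inorder:   [3, 4, 7, 8, 14, 16, 24]
Postorder: [3, 7, 8, 4, 24, 16, 14]
Algorithm: postorder visits root last, so walk postorder right-to-left;
each value is the root of the current inorder slice — split it at that
value, recurse on the right subtree first, then the left.
Recursive splits:
  root=14; inorder splits into left=[3, 4, 7, 8], right=[16, 24]
  root=16; inorder splits into left=[], right=[24]
  root=24; inorder splits into left=[], right=[]
  root=4; inorder splits into left=[3], right=[7, 8]
  root=8; inorder splits into left=[7], right=[]
  root=7; inorder splits into left=[], right=[]
  root=3; inorder splits into left=[], right=[]
Reconstructed level-order: [14, 4, 16, 3, 8, 24, 7]


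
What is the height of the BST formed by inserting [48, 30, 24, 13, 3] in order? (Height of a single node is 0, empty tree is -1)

Insertion order: [48, 30, 24, 13, 3]
Tree (level-order array): [48, 30, None, 24, None, 13, None, 3]
Compute height bottom-up (empty subtree = -1):
  height(3) = 1 + max(-1, -1) = 0
  height(13) = 1 + max(0, -1) = 1
  height(24) = 1 + max(1, -1) = 2
  height(30) = 1 + max(2, -1) = 3
  height(48) = 1 + max(3, -1) = 4
Height = 4


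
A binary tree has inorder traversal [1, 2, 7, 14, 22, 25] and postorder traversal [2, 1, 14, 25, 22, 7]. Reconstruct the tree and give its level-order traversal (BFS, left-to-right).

Inorder:   [1, 2, 7, 14, 22, 25]
Postorder: [2, 1, 14, 25, 22, 7]
Algorithm: postorder visits root last, so walk postorder right-to-left;
each value is the root of the current inorder slice — split it at that
value, recurse on the right subtree first, then the left.
Recursive splits:
  root=7; inorder splits into left=[1, 2], right=[14, 22, 25]
  root=22; inorder splits into left=[14], right=[25]
  root=25; inorder splits into left=[], right=[]
  root=14; inorder splits into left=[], right=[]
  root=1; inorder splits into left=[], right=[2]
  root=2; inorder splits into left=[], right=[]
Reconstructed level-order: [7, 1, 22, 2, 14, 25]


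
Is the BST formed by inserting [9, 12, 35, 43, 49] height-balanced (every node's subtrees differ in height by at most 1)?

Tree (level-order array): [9, None, 12, None, 35, None, 43, None, 49]
Definition: a tree is height-balanced if, at every node, |h(left) - h(right)| <= 1 (empty subtree has height -1).
Bottom-up per-node check:
  node 49: h_left=-1, h_right=-1, diff=0 [OK], height=0
  node 43: h_left=-1, h_right=0, diff=1 [OK], height=1
  node 35: h_left=-1, h_right=1, diff=2 [FAIL (|-1-1|=2 > 1)], height=2
  node 12: h_left=-1, h_right=2, diff=3 [FAIL (|-1-2|=3 > 1)], height=3
  node 9: h_left=-1, h_right=3, diff=4 [FAIL (|-1-3|=4 > 1)], height=4
Node 35 violates the condition: |-1 - 1| = 2 > 1.
Result: Not balanced


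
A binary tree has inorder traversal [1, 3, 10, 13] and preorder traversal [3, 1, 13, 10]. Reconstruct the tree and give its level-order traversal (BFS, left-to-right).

Inorder:  [1, 3, 10, 13]
Preorder: [3, 1, 13, 10]
Algorithm: preorder visits root first, so consume preorder in order;
for each root, split the current inorder slice at that value into
left-subtree inorder and right-subtree inorder, then recurse.
Recursive splits:
  root=3; inorder splits into left=[1], right=[10, 13]
  root=1; inorder splits into left=[], right=[]
  root=13; inorder splits into left=[10], right=[]
  root=10; inorder splits into left=[], right=[]
Reconstructed level-order: [3, 1, 13, 10]


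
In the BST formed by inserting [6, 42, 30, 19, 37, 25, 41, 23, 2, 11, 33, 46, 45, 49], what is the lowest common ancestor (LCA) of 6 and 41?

Tree insertion order: [6, 42, 30, 19, 37, 25, 41, 23, 2, 11, 33, 46, 45, 49]
Tree (level-order array): [6, 2, 42, None, None, 30, 46, 19, 37, 45, 49, 11, 25, 33, 41, None, None, None, None, None, None, 23]
In a BST, the LCA of p=6, q=41 is the first node v on the
root-to-leaf path with p <= v <= q (go left if both < v, right if both > v).
Walk from root:
  at 6: 6 <= 6 <= 41, this is the LCA
LCA = 6


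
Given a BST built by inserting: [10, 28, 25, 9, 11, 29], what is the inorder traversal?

Tree insertion order: [10, 28, 25, 9, 11, 29]
Tree (level-order array): [10, 9, 28, None, None, 25, 29, 11]
Inorder traversal: [9, 10, 11, 25, 28, 29]


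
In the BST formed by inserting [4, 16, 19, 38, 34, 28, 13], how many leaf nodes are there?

Tree built from: [4, 16, 19, 38, 34, 28, 13]
Tree (level-order array): [4, None, 16, 13, 19, None, None, None, 38, 34, None, 28]
Rule: A leaf has 0 children.
Per-node child counts:
  node 4: 1 child(ren)
  node 16: 2 child(ren)
  node 13: 0 child(ren)
  node 19: 1 child(ren)
  node 38: 1 child(ren)
  node 34: 1 child(ren)
  node 28: 0 child(ren)
Matching nodes: [13, 28]
Count of leaf nodes: 2


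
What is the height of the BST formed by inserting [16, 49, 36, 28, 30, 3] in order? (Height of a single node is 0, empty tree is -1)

Insertion order: [16, 49, 36, 28, 30, 3]
Tree (level-order array): [16, 3, 49, None, None, 36, None, 28, None, None, 30]
Compute height bottom-up (empty subtree = -1):
  height(3) = 1 + max(-1, -1) = 0
  height(30) = 1 + max(-1, -1) = 0
  height(28) = 1 + max(-1, 0) = 1
  height(36) = 1 + max(1, -1) = 2
  height(49) = 1 + max(2, -1) = 3
  height(16) = 1 + max(0, 3) = 4
Height = 4


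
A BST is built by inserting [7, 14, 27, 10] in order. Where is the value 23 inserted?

Starting tree (level order): [7, None, 14, 10, 27]
Insertion path: 7 -> 14 -> 27
Result: insert 23 as left child of 27
Final tree (level order): [7, None, 14, 10, 27, None, None, 23]


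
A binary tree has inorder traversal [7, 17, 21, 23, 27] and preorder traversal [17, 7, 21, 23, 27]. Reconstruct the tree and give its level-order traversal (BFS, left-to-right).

Inorder:  [7, 17, 21, 23, 27]
Preorder: [17, 7, 21, 23, 27]
Algorithm: preorder visits root first, so consume preorder in order;
for each root, split the current inorder slice at that value into
left-subtree inorder and right-subtree inorder, then recurse.
Recursive splits:
  root=17; inorder splits into left=[7], right=[21, 23, 27]
  root=7; inorder splits into left=[], right=[]
  root=21; inorder splits into left=[], right=[23, 27]
  root=23; inorder splits into left=[], right=[27]
  root=27; inorder splits into left=[], right=[]
Reconstructed level-order: [17, 7, 21, 23, 27]


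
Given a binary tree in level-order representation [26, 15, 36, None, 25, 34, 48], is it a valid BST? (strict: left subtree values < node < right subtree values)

Level-order array: [26, 15, 36, None, 25, 34, 48]
Validate using subtree bounds (lo, hi): at each node, require lo < value < hi,
then recurse left with hi=value and right with lo=value.
Preorder trace (stopping at first violation):
  at node 26 with bounds (-inf, +inf): OK
  at node 15 with bounds (-inf, 26): OK
  at node 25 with bounds (15, 26): OK
  at node 36 with bounds (26, +inf): OK
  at node 34 with bounds (26, 36): OK
  at node 48 with bounds (36, +inf): OK
No violation found at any node.
Result: Valid BST


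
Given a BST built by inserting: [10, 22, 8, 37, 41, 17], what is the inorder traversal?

Tree insertion order: [10, 22, 8, 37, 41, 17]
Tree (level-order array): [10, 8, 22, None, None, 17, 37, None, None, None, 41]
Inorder traversal: [8, 10, 17, 22, 37, 41]


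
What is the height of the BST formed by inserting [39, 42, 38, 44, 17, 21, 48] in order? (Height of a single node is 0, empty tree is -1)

Insertion order: [39, 42, 38, 44, 17, 21, 48]
Tree (level-order array): [39, 38, 42, 17, None, None, 44, None, 21, None, 48]
Compute height bottom-up (empty subtree = -1):
  height(21) = 1 + max(-1, -1) = 0
  height(17) = 1 + max(-1, 0) = 1
  height(38) = 1 + max(1, -1) = 2
  height(48) = 1 + max(-1, -1) = 0
  height(44) = 1 + max(-1, 0) = 1
  height(42) = 1 + max(-1, 1) = 2
  height(39) = 1 + max(2, 2) = 3
Height = 3


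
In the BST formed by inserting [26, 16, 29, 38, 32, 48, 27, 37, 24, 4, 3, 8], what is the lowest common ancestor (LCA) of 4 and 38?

Tree insertion order: [26, 16, 29, 38, 32, 48, 27, 37, 24, 4, 3, 8]
Tree (level-order array): [26, 16, 29, 4, 24, 27, 38, 3, 8, None, None, None, None, 32, 48, None, None, None, None, None, 37]
In a BST, the LCA of p=4, q=38 is the first node v on the
root-to-leaf path with p <= v <= q (go left if both < v, right if both > v).
Walk from root:
  at 26: 4 <= 26 <= 38, this is the LCA
LCA = 26


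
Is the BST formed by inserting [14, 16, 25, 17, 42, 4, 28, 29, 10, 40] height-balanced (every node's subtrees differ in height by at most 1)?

Tree (level-order array): [14, 4, 16, None, 10, None, 25, None, None, 17, 42, None, None, 28, None, None, 29, None, 40]
Definition: a tree is height-balanced if, at every node, |h(left) - h(right)| <= 1 (empty subtree has height -1).
Bottom-up per-node check:
  node 10: h_left=-1, h_right=-1, diff=0 [OK], height=0
  node 4: h_left=-1, h_right=0, diff=1 [OK], height=1
  node 17: h_left=-1, h_right=-1, diff=0 [OK], height=0
  node 40: h_left=-1, h_right=-1, diff=0 [OK], height=0
  node 29: h_left=-1, h_right=0, diff=1 [OK], height=1
  node 28: h_left=-1, h_right=1, diff=2 [FAIL (|-1-1|=2 > 1)], height=2
  node 42: h_left=2, h_right=-1, diff=3 [FAIL (|2--1|=3 > 1)], height=3
  node 25: h_left=0, h_right=3, diff=3 [FAIL (|0-3|=3 > 1)], height=4
  node 16: h_left=-1, h_right=4, diff=5 [FAIL (|-1-4|=5 > 1)], height=5
  node 14: h_left=1, h_right=5, diff=4 [FAIL (|1-5|=4 > 1)], height=6
Node 28 violates the condition: |-1 - 1| = 2 > 1.
Result: Not balanced


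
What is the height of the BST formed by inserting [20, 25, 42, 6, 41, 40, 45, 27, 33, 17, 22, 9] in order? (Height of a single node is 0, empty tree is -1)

Insertion order: [20, 25, 42, 6, 41, 40, 45, 27, 33, 17, 22, 9]
Tree (level-order array): [20, 6, 25, None, 17, 22, 42, 9, None, None, None, 41, 45, None, None, 40, None, None, None, 27, None, None, 33]
Compute height bottom-up (empty subtree = -1):
  height(9) = 1 + max(-1, -1) = 0
  height(17) = 1 + max(0, -1) = 1
  height(6) = 1 + max(-1, 1) = 2
  height(22) = 1 + max(-1, -1) = 0
  height(33) = 1 + max(-1, -1) = 0
  height(27) = 1 + max(-1, 0) = 1
  height(40) = 1 + max(1, -1) = 2
  height(41) = 1 + max(2, -1) = 3
  height(45) = 1 + max(-1, -1) = 0
  height(42) = 1 + max(3, 0) = 4
  height(25) = 1 + max(0, 4) = 5
  height(20) = 1 + max(2, 5) = 6
Height = 6


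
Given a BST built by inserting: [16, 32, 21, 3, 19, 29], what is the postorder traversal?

Tree insertion order: [16, 32, 21, 3, 19, 29]
Tree (level-order array): [16, 3, 32, None, None, 21, None, 19, 29]
Postorder traversal: [3, 19, 29, 21, 32, 16]


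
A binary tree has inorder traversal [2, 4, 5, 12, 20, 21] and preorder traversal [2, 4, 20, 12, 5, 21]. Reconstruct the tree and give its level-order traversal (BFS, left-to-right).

Inorder:  [2, 4, 5, 12, 20, 21]
Preorder: [2, 4, 20, 12, 5, 21]
Algorithm: preorder visits root first, so consume preorder in order;
for each root, split the current inorder slice at that value into
left-subtree inorder and right-subtree inorder, then recurse.
Recursive splits:
  root=2; inorder splits into left=[], right=[4, 5, 12, 20, 21]
  root=4; inorder splits into left=[], right=[5, 12, 20, 21]
  root=20; inorder splits into left=[5, 12], right=[21]
  root=12; inorder splits into left=[5], right=[]
  root=5; inorder splits into left=[], right=[]
  root=21; inorder splits into left=[], right=[]
Reconstructed level-order: [2, 4, 20, 12, 21, 5]


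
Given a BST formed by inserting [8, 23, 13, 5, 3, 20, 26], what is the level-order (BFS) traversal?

Tree insertion order: [8, 23, 13, 5, 3, 20, 26]
Tree (level-order array): [8, 5, 23, 3, None, 13, 26, None, None, None, 20]
BFS from the root, enqueuing left then right child of each popped node:
  queue [8] -> pop 8, enqueue [5, 23], visited so far: [8]
  queue [5, 23] -> pop 5, enqueue [3], visited so far: [8, 5]
  queue [23, 3] -> pop 23, enqueue [13, 26], visited so far: [8, 5, 23]
  queue [3, 13, 26] -> pop 3, enqueue [none], visited so far: [8, 5, 23, 3]
  queue [13, 26] -> pop 13, enqueue [20], visited so far: [8, 5, 23, 3, 13]
  queue [26, 20] -> pop 26, enqueue [none], visited so far: [8, 5, 23, 3, 13, 26]
  queue [20] -> pop 20, enqueue [none], visited so far: [8, 5, 23, 3, 13, 26, 20]
Result: [8, 5, 23, 3, 13, 26, 20]


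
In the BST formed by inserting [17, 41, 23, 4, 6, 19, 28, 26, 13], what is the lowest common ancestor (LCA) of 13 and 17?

Tree insertion order: [17, 41, 23, 4, 6, 19, 28, 26, 13]
Tree (level-order array): [17, 4, 41, None, 6, 23, None, None, 13, 19, 28, None, None, None, None, 26]
In a BST, the LCA of p=13, q=17 is the first node v on the
root-to-leaf path with p <= v <= q (go left if both < v, right if both > v).
Walk from root:
  at 17: 13 <= 17 <= 17, this is the LCA
LCA = 17


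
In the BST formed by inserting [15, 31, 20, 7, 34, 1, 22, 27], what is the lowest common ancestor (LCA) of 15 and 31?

Tree insertion order: [15, 31, 20, 7, 34, 1, 22, 27]
Tree (level-order array): [15, 7, 31, 1, None, 20, 34, None, None, None, 22, None, None, None, 27]
In a BST, the LCA of p=15, q=31 is the first node v on the
root-to-leaf path with p <= v <= q (go left if both < v, right if both > v).
Walk from root:
  at 15: 15 <= 15 <= 31, this is the LCA
LCA = 15


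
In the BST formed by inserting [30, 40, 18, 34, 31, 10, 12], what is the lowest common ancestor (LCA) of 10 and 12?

Tree insertion order: [30, 40, 18, 34, 31, 10, 12]
Tree (level-order array): [30, 18, 40, 10, None, 34, None, None, 12, 31]
In a BST, the LCA of p=10, q=12 is the first node v on the
root-to-leaf path with p <= v <= q (go left if both < v, right if both > v).
Walk from root:
  at 30: both 10 and 12 < 30, go left
  at 18: both 10 and 12 < 18, go left
  at 10: 10 <= 10 <= 12, this is the LCA
LCA = 10
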